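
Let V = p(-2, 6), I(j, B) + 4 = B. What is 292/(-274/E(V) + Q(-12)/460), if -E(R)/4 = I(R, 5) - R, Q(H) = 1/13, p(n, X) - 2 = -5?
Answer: 3492320/204817 ≈ 17.051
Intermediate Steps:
p(n, X) = -3 (p(n, X) = 2 - 5 = -3)
I(j, B) = -4 + B
Q(H) = 1/13
V = -3
E(R) = -4 + 4*R (E(R) = -4*((-4 + 5) - R) = -4*(1 - R) = -4 + 4*R)
292/(-274/E(V) + Q(-12)/460) = 292/(-274/(-4 + 4*(-3)) + (1/13)/460) = 292/(-274/(-4 - 12) + (1/13)*(1/460)) = 292/(-274/(-16) + 1/5980) = 292/(-274*(-1/16) + 1/5980) = 292/(137/8 + 1/5980) = 292/(204817/11960) = 292*(11960/204817) = 3492320/204817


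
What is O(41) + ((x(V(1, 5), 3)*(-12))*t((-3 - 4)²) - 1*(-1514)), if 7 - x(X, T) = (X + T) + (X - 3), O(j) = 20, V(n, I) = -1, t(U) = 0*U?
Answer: 1534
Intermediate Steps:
t(U) = 0
x(X, T) = 10 - T - 2*X (x(X, T) = 7 - ((X + T) + (X - 3)) = 7 - ((T + X) + (-3 + X)) = 7 - (-3 + T + 2*X) = 7 + (3 - T - 2*X) = 10 - T - 2*X)
O(41) + ((x(V(1, 5), 3)*(-12))*t((-3 - 4)²) - 1*(-1514)) = 20 + (((10 - 1*3 - 2*(-1))*(-12))*0 - 1*(-1514)) = 20 + (((10 - 3 + 2)*(-12))*0 + 1514) = 20 + ((9*(-12))*0 + 1514) = 20 + (-108*0 + 1514) = 20 + (0 + 1514) = 20 + 1514 = 1534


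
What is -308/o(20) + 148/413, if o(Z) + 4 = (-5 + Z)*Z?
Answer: -20849/30562 ≈ -0.68219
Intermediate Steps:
o(Z) = -4 + Z*(-5 + Z) (o(Z) = -4 + (-5 + Z)*Z = -4 + Z*(-5 + Z))
-308/o(20) + 148/413 = -308/(-4 + 20² - 5*20) + 148/413 = -308/(-4 + 400 - 100) + 148*(1/413) = -308/296 + 148/413 = -308*1/296 + 148/413 = -77/74 + 148/413 = -20849/30562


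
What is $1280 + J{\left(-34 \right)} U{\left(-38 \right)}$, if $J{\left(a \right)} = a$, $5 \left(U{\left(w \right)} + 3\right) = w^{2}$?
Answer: $- \frac{42186}{5} \approx -8437.2$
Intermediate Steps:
$U{\left(w \right)} = -3 + \frac{w^{2}}{5}$
$1280 + J{\left(-34 \right)} U{\left(-38 \right)} = 1280 - 34 \left(-3 + \frac{\left(-38\right)^{2}}{5}\right) = 1280 - 34 \left(-3 + \frac{1}{5} \cdot 1444\right) = 1280 - 34 \left(-3 + \frac{1444}{5}\right) = 1280 - \frac{48586}{5} = - \frac{42186}{5}$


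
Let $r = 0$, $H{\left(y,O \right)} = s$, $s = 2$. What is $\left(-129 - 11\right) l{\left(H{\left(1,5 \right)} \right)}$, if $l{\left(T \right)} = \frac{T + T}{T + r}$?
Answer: $-280$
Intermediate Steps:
$H{\left(y,O \right)} = 2$
$l{\left(T \right)} = 2$ ($l{\left(T \right)} = \frac{T + T}{T + 0} = \frac{2 T}{T} = 2$)
$\left(-129 - 11\right) l{\left(H{\left(1,5 \right)} \right)} = \left(-129 - 11\right) 2 = \left(-140\right) 2 = -280$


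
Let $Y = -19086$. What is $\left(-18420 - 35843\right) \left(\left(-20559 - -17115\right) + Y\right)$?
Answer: $1222545390$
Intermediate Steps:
$\left(-18420 - 35843\right) \left(\left(-20559 - -17115\right) + Y\right) = \left(-18420 - 35843\right) \left(\left(-20559 - -17115\right) - 19086\right) = - 54263 \left(\left(-20559 + 17115\right) - 19086\right) = - 54263 \left(-3444 - 19086\right) = \left(-54263\right) \left(-22530\right) = 1222545390$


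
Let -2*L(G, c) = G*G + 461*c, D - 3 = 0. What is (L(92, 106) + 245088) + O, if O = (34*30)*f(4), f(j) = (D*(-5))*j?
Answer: 155223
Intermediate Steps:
D = 3 (D = 3 + 0 = 3)
L(G, c) = -461*c/2 - G²/2 (L(G, c) = -(G*G + 461*c)/2 = -(G² + 461*c)/2 = -461*c/2 - G²/2)
f(j) = -15*j (f(j) = (3*(-5))*j = -15*j)
O = -61200 (O = (34*30)*(-15*4) = 1020*(-60) = -61200)
(L(92, 106) + 245088) + O = ((-461/2*106 - ½*92²) + 245088) - 61200 = ((-24433 - ½*8464) + 245088) - 61200 = ((-24433 - 4232) + 245088) - 61200 = (-28665 + 245088) - 61200 = 216423 - 61200 = 155223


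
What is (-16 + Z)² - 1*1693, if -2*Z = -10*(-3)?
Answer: -732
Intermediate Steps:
Z = -15 (Z = -(-5)*(-3) = -½*30 = -15)
(-16 + Z)² - 1*1693 = (-16 - 15)² - 1*1693 = (-31)² - 1693 = 961 - 1693 = -732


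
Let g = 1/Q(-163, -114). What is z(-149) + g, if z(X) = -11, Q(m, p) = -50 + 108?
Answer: -637/58 ≈ -10.983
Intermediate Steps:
Q(m, p) = 58
g = 1/58 ≈ 0.017241
z(-149) + g = -11 + 1/58 = -637/58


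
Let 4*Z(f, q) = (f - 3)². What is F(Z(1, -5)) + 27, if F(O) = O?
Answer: 28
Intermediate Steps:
Z(f, q) = (-3 + f)²/4 (Z(f, q) = (f - 3)²/4 = (-3 + f)²/4)
F(Z(1, -5)) + 27 = (-3 + 1)²/4 + 27 = (¼)*(-2)² + 27 = (¼)*4 + 27 = 1 + 27 = 28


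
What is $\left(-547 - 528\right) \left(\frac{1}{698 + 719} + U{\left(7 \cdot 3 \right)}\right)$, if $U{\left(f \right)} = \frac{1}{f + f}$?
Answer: $- \frac{1568425}{59514} \approx -26.354$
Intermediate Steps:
$U{\left(f \right)} = \frac{1}{2 f}$
$\left(-547 - 528\right) \left(\frac{1}{698 + 719} + U{\left(7 \cdot 3 \right)}\right) = \left(-547 - 528\right) \left(\frac{1}{698 + 719} + \frac{1}{2 \cdot 7 \cdot 3}\right) = \left(-547 - 528\right) \left(\frac{1}{1417} + \frac{1}{2 \cdot 21}\right) = - 1075 \left(\frac{1}{1417} + \frac{1}{2} \cdot \frac{1}{21}\right) = - 1075 \left(\frac{1}{1417} + \frac{1}{42}\right) = \left(-1075\right) \frac{1459}{59514} = - \frac{1568425}{59514}$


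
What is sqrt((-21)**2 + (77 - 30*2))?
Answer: sqrt(458) ≈ 21.401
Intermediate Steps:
sqrt((-21)**2 + (77 - 30*2)) = sqrt(441 + (77 - 60)) = sqrt(441 + 17) = sqrt(458)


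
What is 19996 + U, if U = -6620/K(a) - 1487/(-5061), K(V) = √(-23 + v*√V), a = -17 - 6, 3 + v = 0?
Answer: 101201243/5061 - 6620/√(-23 - 3*I*√23) ≈ 19646.0 - 1221.7*I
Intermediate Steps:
v = -3 (v = -3 + 0 = -3)
a = -23
K(V) = √(-23 - 3*√V)
U = 1487/5061 - 6620/√(-23 - 3*I*√23) (U = -6620/√(-23 - 3*I*√23) - 1487/(-5061) = -6620/√(-23 - 3*I*√23) - 1487*(-1/5061) = -6620/√(-23 - 3*I*√23) + 1487/5061 = 1487/5061 - 6620/√(-23 - 3*I*√23) ≈ -350.33 - 1221.7*I)
19996 + U = 19996 + (1487/5061 - 6620/√(-23 - 3*I*√23)) = 101201243/5061 - 6620/√(-23 - 3*I*√23)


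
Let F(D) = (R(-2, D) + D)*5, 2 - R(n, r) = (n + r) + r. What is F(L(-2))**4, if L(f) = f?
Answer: 810000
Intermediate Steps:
R(n, r) = 2 - n - 2*r (R(n, r) = 2 - ((n + r) + r) = 2 - (n + 2*r) = 2 + (-n - 2*r) = 2 - n - 2*r)
F(D) = 20 - 5*D (F(D) = ((2 - 1*(-2) - 2*D) + D)*5 = ((2 + 2 - 2*D) + D)*5 = ((4 - 2*D) + D)*5 = (4 - D)*5 = 20 - 5*D)
F(L(-2))**4 = (20 - 5*(-2))**4 = (20 + 10)**4 = 30**4 = 810000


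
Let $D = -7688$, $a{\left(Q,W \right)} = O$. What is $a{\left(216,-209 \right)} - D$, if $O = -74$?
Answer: $7614$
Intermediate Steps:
$a{\left(Q,W \right)} = -74$
$a{\left(216,-209 \right)} - D = -74 - -7688 = -74 + 7688 = 7614$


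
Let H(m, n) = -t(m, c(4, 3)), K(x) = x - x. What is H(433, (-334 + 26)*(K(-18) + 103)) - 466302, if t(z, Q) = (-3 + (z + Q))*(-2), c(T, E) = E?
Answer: -465436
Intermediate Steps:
K(x) = 0
t(z, Q) = 6 - 2*Q - 2*z (t(z, Q) = (-3 + (Q + z))*(-2) = (-3 + Q + z)*(-2) = 6 - 2*Q - 2*z)
H(m, n) = 2*m (H(m, n) = -(6 - 2*3 - 2*m) = -(6 - 6 - 2*m) = -(-2)*m = 2*m)
H(433, (-334 + 26)*(K(-18) + 103)) - 466302 = 2*433 - 466302 = 866 - 466302 = -465436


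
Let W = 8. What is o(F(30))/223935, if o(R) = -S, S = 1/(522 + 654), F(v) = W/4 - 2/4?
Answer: -1/263347560 ≈ -3.7973e-9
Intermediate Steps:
F(v) = 3/2 (F(v) = 8/4 - 2/4 = 8*(¼) - 2*¼ = 2 - ½ = 3/2)
S = 1/1176 ≈ 0.00085034
o(R) = -1/1176 (o(R) = -1*1/1176 = -1/1176)
o(F(30))/223935 = -1/1176/223935 = -1/1176*1/223935 = -1/263347560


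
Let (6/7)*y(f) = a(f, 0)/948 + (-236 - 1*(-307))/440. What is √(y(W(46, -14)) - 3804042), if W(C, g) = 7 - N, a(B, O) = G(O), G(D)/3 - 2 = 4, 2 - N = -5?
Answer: I*√10341590406728295/52140 ≈ 1950.4*I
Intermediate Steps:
N = 7 (N = 2 - 1*(-5) = 2 + 5 = 7)
G(D) = 18 (G(D) = 6 + 3*4 = 6 + 12 = 18)
a(B, O) = 18
W(C, g) = 0 (W(C, g) = 7 - 1*7 = 7 - 7 = 0)
y(f) = 43883/208560 (y(f) = 7*(18/948 + (-236 - 1*(-307))/440)/6 = 7*(18*(1/948) + (-236 + 307)*(1/440))/6 = 7*(3/158 + 71*(1/440))/6 = 7*(3/158 + 71/440)/6 = (7/6)*(6269/34760) = 43883/208560)
√(y(W(46, -14)) - 3804042) = √(43883/208560 - 3804042) = √(-793370955637/208560) = I*√10341590406728295/52140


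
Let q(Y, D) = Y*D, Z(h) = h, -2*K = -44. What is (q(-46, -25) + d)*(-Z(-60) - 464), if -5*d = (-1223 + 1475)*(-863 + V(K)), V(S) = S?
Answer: -87943528/5 ≈ -1.7589e+7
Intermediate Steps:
K = 22 (K = -½*(-44) = 22)
q(Y, D) = D*Y
d = 211932/5 (d = -(-1223 + 1475)*(-863 + 22)/5 = -252*(-841)/5 = -⅕*(-211932) = 211932/5 ≈ 42386.)
(q(-46, -25) + d)*(-Z(-60) - 464) = (-25*(-46) + 211932/5)*(-1*(-60) - 464) = (1150 + 211932/5)*(60 - 464) = (217682/5)*(-404) = -87943528/5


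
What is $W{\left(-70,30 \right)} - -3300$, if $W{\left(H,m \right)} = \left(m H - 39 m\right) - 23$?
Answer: $7$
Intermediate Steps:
$W{\left(H,m \right)} = -23 - 39 m + H m$ ($W{\left(H,m \right)} = \left(H m - 39 m\right) - 23 = \left(- 39 m + H m\right) - 23 = -23 - 39 m + H m$)
$W{\left(-70,30 \right)} - -3300 = \left(-23 - 1170 - 2100\right) - -3300 = \left(-23 - 1170 - 2100\right) + 3300 = -3293 + 3300 = 7$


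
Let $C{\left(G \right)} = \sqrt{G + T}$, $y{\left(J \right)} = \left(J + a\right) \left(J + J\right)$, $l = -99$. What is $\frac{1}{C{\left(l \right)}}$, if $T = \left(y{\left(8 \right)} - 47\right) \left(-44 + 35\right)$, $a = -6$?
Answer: $\frac{1}{6} \approx 0.16667$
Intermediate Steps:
$y{\left(J \right)} = 2 J \left(-6 + J\right)$ ($y{\left(J \right)} = \left(J - 6\right) \left(J + J\right) = \left(-6 + J\right) 2 J = 2 J \left(-6 + J\right)$)
$T = 135$ ($T = \left(2 \cdot 8 \left(-6 + 8\right) - 47\right) \left(-44 + 35\right) = \left(2 \cdot 8 \cdot 2 - 47\right) \left(-9\right) = \left(32 - 47\right) \left(-9\right) = \left(-15\right) \left(-9\right) = 135$)
$C{\left(G \right)} = \sqrt{135 + G}$ ($C{\left(G \right)} = \sqrt{G + 135} = \sqrt{135 + G}$)
$\frac{1}{C{\left(l \right)}} = \frac{1}{\sqrt{135 - 99}} = \frac{1}{\sqrt{36}} = \frac{1}{6}$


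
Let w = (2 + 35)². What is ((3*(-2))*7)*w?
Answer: -57498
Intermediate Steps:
w = 1369 (w = 37² = 1369)
((3*(-2))*7)*w = ((3*(-2))*7)*1369 = -6*7*1369 = -42*1369 = -57498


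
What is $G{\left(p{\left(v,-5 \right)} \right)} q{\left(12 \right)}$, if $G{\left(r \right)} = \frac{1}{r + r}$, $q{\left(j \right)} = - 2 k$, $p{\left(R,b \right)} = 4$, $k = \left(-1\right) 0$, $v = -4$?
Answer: $0$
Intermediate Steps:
$k = 0$
$q{\left(j \right)} = 0$ ($q{\left(j \right)} = \left(-2\right) 0 = 0$)
$G{\left(r \right)} = \frac{1}{2 r}$
$G{\left(p{\left(v,-5 \right)} \right)} q{\left(12 \right)} = \frac{1}{2 \cdot 4} \cdot 0 = \frac{1}{2} \cdot \frac{1}{4} \cdot 0 = \frac{1}{8} \cdot 0 = 0$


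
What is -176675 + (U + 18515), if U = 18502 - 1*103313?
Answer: -242971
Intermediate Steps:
U = -84811 (U = 18502 - 103313 = -84811)
-176675 + (U + 18515) = -176675 + (-84811 + 18515) = -176675 - 66296 = -242971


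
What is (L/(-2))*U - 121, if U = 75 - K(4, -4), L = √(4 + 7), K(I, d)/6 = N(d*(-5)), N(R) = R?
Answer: -121 + 45*√11/2 ≈ -46.376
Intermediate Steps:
K(I, d) = -30*d (K(I, d) = 6*(d*(-5)) = 6*(-5*d) = -30*d)
L = √11 ≈ 3.3166
U = -45 (U = 75 - (-30)*(-4) = 75 - 1*120 = 75 - 120 = -45)
(L/(-2))*U - 121 = (√11/(-2))*(-45) - 121 = -√11/2*(-45) - 121 = 45*√11/2 - 121 = -121 + 45*√11/2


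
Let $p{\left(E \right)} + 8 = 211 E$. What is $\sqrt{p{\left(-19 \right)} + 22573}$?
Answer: $2 \sqrt{4639} \approx 136.22$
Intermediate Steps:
$p{\left(E \right)} = -8 + 211 E$
$\sqrt{p{\left(-19 \right)} + 22573} = \sqrt{\left(-8 + 211 \left(-19\right)\right) + 22573} = \sqrt{\left(-8 - 4009\right) + 22573} = \sqrt{-4017 + 22573} = \sqrt{18556} = 2 \sqrt{4639}$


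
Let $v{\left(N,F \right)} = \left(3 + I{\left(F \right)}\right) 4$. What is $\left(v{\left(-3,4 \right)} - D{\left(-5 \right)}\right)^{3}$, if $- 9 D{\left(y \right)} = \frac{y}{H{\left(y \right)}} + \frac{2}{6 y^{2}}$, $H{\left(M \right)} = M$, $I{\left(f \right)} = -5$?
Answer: $- \frac{150908652224}{307546875} \approx -490.69$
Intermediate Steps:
$v{\left(N,F \right)} = -8$ ($v{\left(N,F \right)} = \left(3 - 5\right) 4 = \left(-2\right) 4 = -8$)
$D{\left(y \right)} = - \frac{1}{9} - \frac{1}{27 y^{2}}$ ($D{\left(y \right)} = - \frac{\frac{y}{y} + \frac{2}{6 y^{2}}}{9} = - \frac{1 + 2 \frac{1}{6 y^{2}}}{9} = - \frac{1 + \frac{1}{3 y^{2}}}{9} = - \frac{1}{9} - \frac{1}{27 y^{2}}$)
$\left(v{\left(-3,4 \right)} - D{\left(-5 \right)}\right)^{3} = \left(-8 - \left(- \frac{1}{9} - \frac{1}{27 \cdot 25}\right)\right)^{3} = \left(-8 - \left(- \frac{1}{9} - \frac{1}{675}\right)\right)^{3} = \left(-8 - - \frac{76}{675}\right)^{3} = \left(-8 + \frac{76}{675}\right)^{3} = \left(- \frac{5324}{675}\right)^{3} = - \frac{150908652224}{307546875}$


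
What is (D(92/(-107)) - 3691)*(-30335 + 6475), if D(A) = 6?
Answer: 87924100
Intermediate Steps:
(D(92/(-107)) - 3691)*(-30335 + 6475) = (6 - 3691)*(-30335 + 6475) = -3685*(-23860) = 87924100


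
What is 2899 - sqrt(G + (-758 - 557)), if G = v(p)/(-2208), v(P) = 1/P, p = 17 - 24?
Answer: 2899 - I*sqrt(19633601274)/3864 ≈ 2899.0 - 36.263*I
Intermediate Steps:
p = -7
G = 1/15456 (G = 1/(-7*(-2208)) = -1/7*(-1/2208) = 1/15456 ≈ 6.4700e-5)
2899 - sqrt(G + (-758 - 557)) = 2899 - sqrt(1/15456 + (-758 - 557)) = 2899 - sqrt(1/15456 - 1315) = 2899 - sqrt(-20324639/15456) = 2899 - I*sqrt(19633601274)/3864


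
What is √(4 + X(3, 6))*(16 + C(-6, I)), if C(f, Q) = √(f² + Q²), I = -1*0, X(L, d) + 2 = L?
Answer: 22*√5 ≈ 49.193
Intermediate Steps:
X(L, d) = -2 + L
I = 0
C(f, Q) = √(Q² + f²)
√(4 + X(3, 6))*(16 + C(-6, I)) = √(4 + (-2 + 3))*(16 + √(0² + (-6)²)) = √(4 + 1)*(16 + √(0 + 36)) = √5*(16 + √36) = √5*(16 + 6) = √5*22 = 22*√5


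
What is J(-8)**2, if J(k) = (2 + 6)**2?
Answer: 4096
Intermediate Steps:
J(k) = 64 (J(k) = 8**2 = 64)
J(-8)**2 = 64**2 = 4096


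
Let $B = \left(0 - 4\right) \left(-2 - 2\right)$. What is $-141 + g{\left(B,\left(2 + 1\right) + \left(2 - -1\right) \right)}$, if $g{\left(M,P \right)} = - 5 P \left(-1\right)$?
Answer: $-111$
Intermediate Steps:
$B = 16$ ($B = \left(-4\right) \left(-4\right) = 16$)
$g{\left(M,P \right)} = 5 P$ ($g{\left(M,P \right)} = - 5 \left(- P\right) = 5 P$)
$-141 + g{\left(B,\left(2 + 1\right) + \left(2 - -1\right) \right)} = -141 + 5 \left(\left(2 + 1\right) + \left(2 - -1\right)\right) = -141 + 5 \left(3 + \left(2 + 1\right)\right) = -141 + 5 \left(3 + 3\right) = -141 + 5 \cdot 6 = -141 + 30 = -111$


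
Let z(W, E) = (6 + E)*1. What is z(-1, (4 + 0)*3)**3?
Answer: 5832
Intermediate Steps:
z(W, E) = 6 + E
z(-1, (4 + 0)*3)**3 = (6 + (4 + 0)*3)**3 = (6 + 4*3)**3 = (6 + 12)**3 = 18**3 = 5832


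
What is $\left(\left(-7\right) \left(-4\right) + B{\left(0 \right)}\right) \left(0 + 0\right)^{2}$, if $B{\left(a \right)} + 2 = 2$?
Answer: $0$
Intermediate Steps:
$B{\left(a \right)} = 0$ ($B{\left(a \right)} = -2 + 2 = 0$)
$\left(\left(-7\right) \left(-4\right) + B{\left(0 \right)}\right) \left(0 + 0\right)^{2} = \left(\left(-7\right) \left(-4\right) + 0\right) \left(0 + 0\right)^{2} = \left(28 + 0\right) 0^{2} = 28 \cdot 0 = 0$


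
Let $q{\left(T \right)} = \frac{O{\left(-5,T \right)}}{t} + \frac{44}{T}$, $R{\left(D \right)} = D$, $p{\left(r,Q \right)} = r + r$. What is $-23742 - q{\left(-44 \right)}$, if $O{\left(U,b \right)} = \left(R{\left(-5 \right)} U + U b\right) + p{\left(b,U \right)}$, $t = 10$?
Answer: $- \frac{237567}{10} \approx -23757.0$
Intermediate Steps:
$p{\left(r,Q \right)} = 2 r$
$O{\left(U,b \right)} = - 5 U + 2 b + U b$ ($O{\left(U,b \right)} = \left(- 5 U + U b\right) + 2 b = - 5 U + 2 b + U b$)
$q{\left(T \right)} = \frac{5}{2} + \frac{44}{T} - \frac{3 T}{10}$ ($q{\left(T \right)} = \frac{\left(-5\right) \left(-5\right) + 2 T - 5 T}{10} + \frac{44}{T} = \left(25 + 2 T - 5 T\right) \frac{1}{10} + \frac{44}{T} = \left(25 - 3 T\right) \frac{1}{10} + \frac{44}{T} = \left(\frac{5}{2} - \frac{3 T}{10}\right) + \frac{44}{T} = \frac{5}{2} + \frac{44}{T} - \frac{3 T}{10}$)
$-23742 - q{\left(-44 \right)} = -23742 - \frac{440 - 44 \left(25 - -132\right)}{10 \left(-44\right)} = -23742 - \frac{1}{10} \left(- \frac{1}{44}\right) \left(440 - 44 \left(25 + 132\right)\right) = -23742 - \frac{1}{10} \left(- \frac{1}{44}\right) \left(440 - 6908\right) = -23742 - \frac{1}{10} \left(- \frac{1}{44}\right) \left(-6468\right) = -23742 - \frac{147}{10} = - \frac{237567}{10}$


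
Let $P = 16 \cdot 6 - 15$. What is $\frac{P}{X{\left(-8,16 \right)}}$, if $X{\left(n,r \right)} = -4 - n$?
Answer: $\frac{81}{4} \approx 20.25$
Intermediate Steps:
$P = 81$ ($P = 96 - 15 = 81$)
$\frac{P}{X{\left(-8,16 \right)}} = \frac{81}{-4 - -8} = \frac{81}{-4 + 8} = \frac{81}{4}$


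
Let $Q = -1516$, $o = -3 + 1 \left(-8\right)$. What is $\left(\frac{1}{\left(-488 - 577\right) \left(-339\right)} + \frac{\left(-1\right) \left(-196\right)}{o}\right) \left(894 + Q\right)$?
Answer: $\frac{44014492078}{3971385} \approx 11083.0$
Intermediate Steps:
$o = -11$ ($o = -3 - 8 = -11$)
$\left(\frac{1}{\left(-488 - 577\right) \left(-339\right)} + \frac{\left(-1\right) \left(-196\right)}{o}\right) \left(894 + Q\right) = \left(\frac{1}{\left(-488 - 577\right) \left(-339\right)} + \frac{\left(-1\right) \left(-196\right)}{-11}\right) \left(894 - 1516\right) = \left(\frac{1}{-1065} \left(- \frac{1}{339}\right) + 196 \left(- \frac{1}{11}\right)\right) \left(-622\right) = \left(\left(- \frac{1}{1065}\right) \left(- \frac{1}{339}\right) - \frac{196}{11}\right) \left(-622\right) = \left(\frac{1}{361035} - \frac{196}{11}\right) \left(-622\right) = \left(- \frac{70762849}{3971385}\right) \left(-622\right) = \frac{44014492078}{3971385}$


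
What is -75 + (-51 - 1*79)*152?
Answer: -19835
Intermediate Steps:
-75 + (-51 - 1*79)*152 = -75 + (-51 - 79)*152 = -75 - 130*152 = -75 - 19760 = -19835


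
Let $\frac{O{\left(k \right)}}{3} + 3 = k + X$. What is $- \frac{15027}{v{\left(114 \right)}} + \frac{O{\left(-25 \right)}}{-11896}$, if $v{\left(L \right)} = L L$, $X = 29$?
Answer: $- \frac{14900015}{12883368} \approx -1.1565$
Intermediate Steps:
$O{\left(k \right)} = 78 + 3 k$ ($O{\left(k \right)} = -9 + 3 \left(k + 29\right) = -9 + 3 \left(29 + k\right) = -9 + \left(87 + 3 k\right) = 78 + 3 k$)
$v{\left(L \right)} = L^{2}$
$- \frac{15027}{v{\left(114 \right)}} + \frac{O{\left(-25 \right)}}{-11896} = - \frac{15027}{114^{2}} + \frac{78 + 3 \left(-25\right)}{-11896} = - \frac{15027}{12996} + \left(78 - 75\right) \left(- \frac{1}{11896}\right) = \left(-15027\right) \frac{1}{12996} + 3 \left(- \frac{1}{11896}\right) = - \frac{5009}{4332} - \frac{3}{11896} = - \frac{14900015}{12883368}$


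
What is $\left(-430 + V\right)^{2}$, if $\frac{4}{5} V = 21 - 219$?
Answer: $\frac{1836025}{4} \approx 4.5901 \cdot 10^{5}$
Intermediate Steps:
$V = - \frac{495}{2}$ ($V = \frac{5 \left(21 - 219\right)}{4} = \frac{5}{4} \left(-198\right) = - \frac{495}{2} \approx -247.5$)
$\left(-430 + V\right)^{2} = \left(-430 - \frac{495}{2}\right)^{2} = \left(- \frac{1355}{2}\right)^{2} = \frac{1836025}{4}$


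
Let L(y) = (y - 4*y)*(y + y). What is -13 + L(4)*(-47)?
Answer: 4499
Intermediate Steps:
L(y) = -6*y**2 (L(y) = (-3*y)*(2*y) = -6*y**2)
-13 + L(4)*(-47) = -13 - 6*4**2*(-47) = -13 - 6*16*(-47) = -13 - 96*(-47) = -13 + 4512 = 4499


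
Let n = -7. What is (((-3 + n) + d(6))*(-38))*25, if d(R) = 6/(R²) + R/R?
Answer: 25175/3 ≈ 8391.7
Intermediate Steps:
d(R) = 1 + 6/R² (d(R) = 6/R² + 1 = 1 + 6/R²)
(((-3 + n) + d(6))*(-38))*25 = (((-3 - 7) + (1 + 6/6²))*(-38))*25 = ((-10 + (1 + 6*(1/36)))*(-38))*25 = ((-10 + (1 + ⅙))*(-38))*25 = ((-10 + 7/6)*(-38))*25 = -53/6*(-38)*25 = (1007/3)*25 = 25175/3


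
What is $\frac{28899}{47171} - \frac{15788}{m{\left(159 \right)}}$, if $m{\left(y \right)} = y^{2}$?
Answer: $- \frac{14140129}{1192530051} \approx -0.011857$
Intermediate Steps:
$\frac{28899}{47171} - \frac{15788}{m{\left(159 \right)}} = \frac{28899}{47171} - \frac{15788}{159^{2}} = 28899 \cdot \frac{1}{47171} - \frac{15788}{25281} = \frac{28899}{47171} - \frac{15788}{25281} = - \frac{14140129}{1192530051}$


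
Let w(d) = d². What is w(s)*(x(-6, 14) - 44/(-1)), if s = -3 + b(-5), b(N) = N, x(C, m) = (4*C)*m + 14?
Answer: -17792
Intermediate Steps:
x(C, m) = 14 + 4*C*m (x(C, m) = 4*C*m + 14 = 14 + 4*C*m)
s = -8 (s = -3 - 5 = -8)
w(s)*(x(-6, 14) - 44/(-1)) = (-8)²*((14 + 4*(-6)*14) - 44/(-1)) = 64*((14 - 336) - 44*(-1)) = 64*(-322 - 22*(-2)) = 64*(-322 + 44) = 64*(-278) = -17792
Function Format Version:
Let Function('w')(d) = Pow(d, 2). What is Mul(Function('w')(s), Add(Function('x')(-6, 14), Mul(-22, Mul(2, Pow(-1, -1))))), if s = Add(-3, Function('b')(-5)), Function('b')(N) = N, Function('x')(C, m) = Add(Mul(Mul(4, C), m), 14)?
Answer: -17792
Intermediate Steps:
Function('x')(C, m) = Add(14, Mul(4, C, m)) (Function('x')(C, m) = Add(Mul(4, C, m), 14) = Add(14, Mul(4, C, m)))
s = -8 (s = Add(-3, -5) = -8)
Mul(Function('w')(s), Add(Function('x')(-6, 14), Mul(-22, Mul(2, Pow(-1, -1))))) = Mul(Pow(-8, 2), Add(Add(14, Mul(4, -6, 14)), Mul(-22, Mul(2, Pow(-1, -1))))) = Mul(64, Add(Add(14, -336), Mul(-22, Mul(2, -1)))) = Mul(64, Add(-322, Mul(-22, -2))) = Mul(64, Add(-322, 44)) = Mul(64, -278) = -17792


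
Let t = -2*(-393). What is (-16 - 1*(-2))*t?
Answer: -11004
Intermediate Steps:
t = 786
(-16 - 1*(-2))*t = (-16 - 1*(-2))*786 = (-16 + 2)*786 = -14*786 = -11004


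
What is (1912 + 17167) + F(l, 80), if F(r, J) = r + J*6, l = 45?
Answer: 19604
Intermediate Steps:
F(r, J) = r + 6*J
(1912 + 17167) + F(l, 80) = (1912 + 17167) + (45 + 6*80) = 19079 + (45 + 480) = 19079 + 525 = 19604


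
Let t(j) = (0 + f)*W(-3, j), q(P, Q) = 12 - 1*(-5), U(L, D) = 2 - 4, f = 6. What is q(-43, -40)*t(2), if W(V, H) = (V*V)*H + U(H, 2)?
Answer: 1632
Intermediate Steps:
U(L, D) = -2
q(P, Q) = 17 (q(P, Q) = 12 + 5 = 17)
W(V, H) = -2 + H*V² (W(V, H) = (V*V)*H - 2 = V²*H - 2 = H*V² - 2 = -2 + H*V²)
t(j) = -12 + 54*j (t(j) = (0 + 6)*(-2 + j*(-3)²) = 6*(-2 + j*9) = 6*(-2 + 9*j) = -12 + 54*j)
q(-43, -40)*t(2) = 17*(-12 + 54*2) = 17*(-12 + 108) = 17*96 = 1632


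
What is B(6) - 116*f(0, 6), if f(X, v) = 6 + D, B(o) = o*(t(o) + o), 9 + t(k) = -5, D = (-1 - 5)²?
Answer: -4920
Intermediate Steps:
D = 36 (D = (-6)² = 36)
t(k) = -14 (t(k) = -9 - 5 = -14)
B(o) = o*(-14 + o)
f(X, v) = 42 (f(X, v) = 6 + 36 = 42)
B(6) - 116*f(0, 6) = 6*(-14 + 6) - 116*42 = 6*(-8) - 4872 = -48 - 4872 = -4920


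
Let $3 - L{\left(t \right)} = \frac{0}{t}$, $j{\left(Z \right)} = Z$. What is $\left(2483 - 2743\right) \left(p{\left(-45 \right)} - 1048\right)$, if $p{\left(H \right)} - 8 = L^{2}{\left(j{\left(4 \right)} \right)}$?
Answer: $268060$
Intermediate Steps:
$L{\left(t \right)} = 3$ ($L{\left(t \right)} = 3 - \frac{0}{t} = 3 - 0 = 3 + 0 = 3$)
$p{\left(H \right)} = 17$ ($p{\left(H \right)} = 8 + 3^{2} = 8 + 9 = 17$)
$\left(2483 - 2743\right) \left(p{\left(-45 \right)} - 1048\right) = \left(2483 - 2743\right) \left(17 - 1048\right) = \left(-260\right) \left(-1031\right) = 268060$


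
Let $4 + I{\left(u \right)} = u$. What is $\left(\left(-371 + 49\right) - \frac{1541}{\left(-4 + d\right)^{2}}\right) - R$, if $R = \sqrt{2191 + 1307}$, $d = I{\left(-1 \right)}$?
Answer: $- \frac{27623}{81} - \sqrt{3498} \approx -400.17$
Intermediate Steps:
$I{\left(u \right)} = -4 + u$
$d = -5$ ($d = -4 - 1 = -5$)
$R = \sqrt{3498} \approx 59.144$
$\left(\left(-371 + 49\right) - \frac{1541}{\left(-4 + d\right)^{2}}\right) - R = \left(\left(-371 + 49\right) - \frac{1541}{\left(-4 - 5\right)^{2}}\right) - \sqrt{3498} = \left(-322 - \frac{1541}{\left(-9\right)^{2}}\right) - \sqrt{3498} = \left(-322 - \frac{1541}{81}\right) - \sqrt{3498} = - \frac{27623}{81} - \sqrt{3498}$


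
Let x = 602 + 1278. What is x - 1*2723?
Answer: -843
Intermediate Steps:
x = 1880
x - 1*2723 = 1880 - 1*2723 = 1880 - 2723 = -843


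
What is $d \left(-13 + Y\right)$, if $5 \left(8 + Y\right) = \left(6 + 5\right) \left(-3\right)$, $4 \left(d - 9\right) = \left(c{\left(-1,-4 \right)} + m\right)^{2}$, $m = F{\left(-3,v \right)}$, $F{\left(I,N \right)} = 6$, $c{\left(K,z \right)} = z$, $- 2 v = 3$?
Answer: $-276$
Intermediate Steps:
$v = - \frac{3}{2}$ ($v = \left(- \frac{1}{2}\right) 3 = - \frac{3}{2} \approx -1.5$)
$m = 6$
$d = 10$ ($d = 9 + \frac{\left(-4 + 6\right)^{2}}{4} = 9 + \frac{2^{2}}{4} = 9 + \frac{1}{4} \cdot 4 = 9 + 1 = 10$)
$Y = - \frac{73}{5}$ ($Y = -8 + \frac{\left(6 + 5\right) \left(-3\right)}{5} = -8 + \frac{11 \left(-3\right)}{5} = -8 + \frac{1}{5} \left(-33\right) = -8 - \frac{33}{5} = - \frac{73}{5} \approx -14.6$)
$d \left(-13 + Y\right) = 10 \left(-13 - \frac{73}{5}\right) = 10 \left(- \frac{138}{5}\right) = -276$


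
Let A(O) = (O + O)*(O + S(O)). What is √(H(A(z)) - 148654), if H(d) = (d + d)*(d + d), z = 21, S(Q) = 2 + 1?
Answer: √3915602 ≈ 1978.8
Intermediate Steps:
S(Q) = 3
A(O) = 2*O*(3 + O) (A(O) = (O + O)*(O + 3) = (2*O)*(3 + O) = 2*O*(3 + O))
H(d) = 4*d² (H(d) = (2*d)*(2*d) = 4*d²)
√(H(A(z)) - 148654) = √(4*(2*21*(3 + 21))² - 148654) = √(4*(2*21*24)² - 148654) = √(4*1008² - 148654) = √(4*1016064 - 148654) = √(4064256 - 148654) = √3915602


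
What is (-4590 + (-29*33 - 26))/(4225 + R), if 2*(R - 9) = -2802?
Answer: -5573/2833 ≈ -1.9672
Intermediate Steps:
R = -1392 (R = 9 + (½)*(-2802) = 9 - 1401 = -1392)
(-4590 + (-29*33 - 26))/(4225 + R) = (-4590 + (-29*33 - 26))/(4225 - 1392) = (-4590 + (-957 - 26))/2833 = (-4590 - 983)*(1/2833) = -5573*1/2833 = -5573/2833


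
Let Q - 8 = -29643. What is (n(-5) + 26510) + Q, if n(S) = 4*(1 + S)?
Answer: -3141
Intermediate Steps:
Q = -29635 (Q = 8 - 29643 = -29635)
n(S) = 4 + 4*S
(n(-5) + 26510) + Q = ((4 + 4*(-5)) + 26510) - 29635 = ((4 - 20) + 26510) - 29635 = (-16 + 26510) - 29635 = 26494 - 29635 = -3141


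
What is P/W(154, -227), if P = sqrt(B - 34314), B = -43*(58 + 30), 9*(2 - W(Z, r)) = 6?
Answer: 3*I*sqrt(38098)/4 ≈ 146.39*I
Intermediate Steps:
W(Z, r) = 4/3 (W(Z, r) = 2 - 1/9*6 = 2 - 2/3 = 4/3)
B = -3784 (B = -43*88 = -3784)
P = I*sqrt(38098) (P = sqrt(-3784 - 34314) = sqrt(-38098) = I*sqrt(38098) ≈ 195.19*I)
P/W(154, -227) = (I*sqrt(38098))/(4/3) = (I*sqrt(38098))*(3/4) = 3*I*sqrt(38098)/4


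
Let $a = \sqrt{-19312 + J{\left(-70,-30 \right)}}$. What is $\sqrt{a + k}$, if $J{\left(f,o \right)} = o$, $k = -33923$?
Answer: $\sqrt{-33923 + i \sqrt{19342}} \approx 0.3775 + 184.18 i$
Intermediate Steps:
$a = i \sqrt{19342}$ ($a = \sqrt{-19312 - 30} = \sqrt{-19342} = i \sqrt{19342} \approx 139.08 i$)
$\sqrt{a + k} = \sqrt{i \sqrt{19342} - 33923} = \sqrt{-33923 + i \sqrt{19342}}$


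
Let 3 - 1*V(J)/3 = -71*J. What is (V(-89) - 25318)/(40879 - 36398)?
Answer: -44266/4481 ≈ -9.8786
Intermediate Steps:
V(J) = 9 + 213*J (V(J) = 9 - (-213)*J = 9 + 213*J)
(V(-89) - 25318)/(40879 - 36398) = ((9 + 213*(-89)) - 25318)/(40879 - 36398) = ((9 - 18957) - 25318)/4481 = (-18948 - 25318)*(1/4481) = -44266*1/4481 = -44266/4481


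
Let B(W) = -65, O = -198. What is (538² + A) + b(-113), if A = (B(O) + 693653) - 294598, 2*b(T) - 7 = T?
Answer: 688381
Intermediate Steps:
b(T) = 7/2 + T/2
A = 398990 (A = (-65 + 693653) - 294598 = 693588 - 294598 = 398990)
(538² + A) + b(-113) = (538² + 398990) + (7/2 + (½)*(-113)) = (289444 + 398990) + (7/2 - 113/2) = 688434 - 53 = 688381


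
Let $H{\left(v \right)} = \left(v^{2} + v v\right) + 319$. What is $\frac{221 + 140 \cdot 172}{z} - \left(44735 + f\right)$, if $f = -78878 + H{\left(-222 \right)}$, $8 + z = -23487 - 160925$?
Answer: $- \frac{11940112781}{184420} \approx -64744.0$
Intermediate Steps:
$H{\left(v \right)} = 319 + 2 v^{2}$ ($H{\left(v \right)} = \left(v^{2} + v^{2}\right) + 319 = 2 v^{2} + 319 = 319 + 2 v^{2}$)
$z = -184420$ ($z = -8 - 184412 = -184420$)
$f = 20009$ ($f = -78878 + \left(319 + 2 \left(-222\right)^{2}\right) = -78878 + \left(319 + 2 \cdot 49284\right) = -78878 + \left(319 + 98568\right) = -78878 + 98887 = 20009$)
$\frac{221 + 140 \cdot 172}{z} - \left(44735 + f\right) = \frac{221 + 140 \cdot 172}{-184420} - \left(44735 + 20009\right) = \left(221 + 24080\right) \left(- \frac{1}{184420}\right) - 64744 = 24301 \left(- \frac{1}{184420}\right) - 64744 = - \frac{24301}{184420} - 64744 = - \frac{11940112781}{184420}$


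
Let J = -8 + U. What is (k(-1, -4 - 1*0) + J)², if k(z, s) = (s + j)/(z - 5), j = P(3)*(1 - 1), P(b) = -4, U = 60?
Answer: 24964/9 ≈ 2773.8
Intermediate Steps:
j = 0 (j = -4*(1 - 1) = -4*0 = 0)
J = 52 (J = -8 + 60 = 52)
k(z, s) = s/(-5 + z) (k(z, s) = (s + 0)/(z - 5) = s/(-5 + z))
(k(-1, -4 - 1*0) + J)² = ((-4 - 1*0)/(-5 - 1) + 52)² = ((-4 + 0)/(-6) + 52)² = (-4*(-⅙) + 52)² = (⅔ + 52)² = (158/3)² = 24964/9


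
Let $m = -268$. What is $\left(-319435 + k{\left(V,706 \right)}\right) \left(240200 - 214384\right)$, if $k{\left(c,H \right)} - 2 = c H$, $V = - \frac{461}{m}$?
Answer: $- \frac{550413758412}{67} \approx -8.2151 \cdot 10^{9}$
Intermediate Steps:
$V = \frac{461}{268}$ ($V = - \frac{461}{-268} = \left(-461\right) \left(- \frac{1}{268}\right) = \frac{461}{268} \approx 1.7201$)
$k{\left(c,H \right)} = 2 + H c$ ($k{\left(c,H \right)} = 2 + c H = 2 + H c$)
$\left(-319435 + k{\left(V,706 \right)}\right) \left(240200 - 214384\right) = \left(-319435 + \left(2 + 706 \cdot \frac{461}{268}\right)\right) \left(240200 - 214384\right) = \left(-319435 + \left(2 + \frac{162733}{134}\right)\right) 25816 = \left(-319435 + \frac{163001}{134}\right) 25816 = \left(- \frac{42641289}{134}\right) 25816 = - \frac{550413758412}{67}$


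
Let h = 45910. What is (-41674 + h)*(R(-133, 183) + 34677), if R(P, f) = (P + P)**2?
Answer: 446614188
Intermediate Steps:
R(P, f) = 4*P**2 (R(P, f) = (2*P)**2 = 4*P**2)
(-41674 + h)*(R(-133, 183) + 34677) = (-41674 + 45910)*(4*(-133)**2 + 34677) = 4236*(4*17689 + 34677) = 4236*(70756 + 34677) = 4236*105433 = 446614188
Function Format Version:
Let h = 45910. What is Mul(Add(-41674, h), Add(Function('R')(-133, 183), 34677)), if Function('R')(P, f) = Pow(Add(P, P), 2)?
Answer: 446614188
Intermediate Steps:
Function('R')(P, f) = Mul(4, Pow(P, 2)) (Function('R')(P, f) = Pow(Mul(2, P), 2) = Mul(4, Pow(P, 2)))
Mul(Add(-41674, h), Add(Function('R')(-133, 183), 34677)) = Mul(Add(-41674, 45910), Add(Mul(4, Pow(-133, 2)), 34677)) = Mul(4236, Add(Mul(4, 17689), 34677)) = Mul(4236, Add(70756, 34677)) = Mul(4236, 105433) = 446614188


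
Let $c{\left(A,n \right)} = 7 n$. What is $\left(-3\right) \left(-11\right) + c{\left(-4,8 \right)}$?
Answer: $89$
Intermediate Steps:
$\left(-3\right) \left(-11\right) + c{\left(-4,8 \right)} = \left(-3\right) \left(-11\right) + 7 \cdot 8 = 33 + 56 = 89$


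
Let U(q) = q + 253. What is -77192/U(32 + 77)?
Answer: -38596/181 ≈ -213.24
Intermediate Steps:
U(q) = 253 + q
-77192/U(32 + 77) = -77192/(253 + (32 + 77)) = -77192/(253 + 109) = -77192/362 = -77192*1/362 = -38596/181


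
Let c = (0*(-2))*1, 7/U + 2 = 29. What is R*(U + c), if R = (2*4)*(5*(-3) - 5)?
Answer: -1120/27 ≈ -41.482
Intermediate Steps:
U = 7/27 (U = 7/(-2 + 29) = 7/27 ≈ 0.25926)
c = 0 (c = 0*1 = 0)
R = -160 (R = 8*(-15 - 5) = 8*(-20) = -160)
R*(U + c) = -160*(7/27 + 0) = -160*7/27 = -1120/27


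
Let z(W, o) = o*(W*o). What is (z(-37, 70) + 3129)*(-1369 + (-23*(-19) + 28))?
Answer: 161066584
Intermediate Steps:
z(W, o) = W*o²
(z(-37, 70) + 3129)*(-1369 + (-23*(-19) + 28)) = (-37*70² + 3129)*(-1369 + (-23*(-19) + 28)) = (-37*4900 + 3129)*(-1369 + (437 + 28)) = (-181300 + 3129)*(-1369 + 465) = -178171*(-904) = 161066584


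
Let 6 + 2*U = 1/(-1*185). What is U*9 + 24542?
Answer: 9070541/370 ≈ 24515.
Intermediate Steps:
U = -1111/370 (U = -3 + 1/(2*((-1*185))) = -3 + (½)/(-185) = -3 + (½)*(-1/185) = -3 - 1/370 = -1111/370 ≈ -3.0027)
U*9 + 24542 = -1111/370*9 + 24542 = -9999/370 + 24542 = 9070541/370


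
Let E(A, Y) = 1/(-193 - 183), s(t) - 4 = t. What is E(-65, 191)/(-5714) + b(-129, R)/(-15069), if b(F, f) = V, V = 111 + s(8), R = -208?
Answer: -88082001/10791734672 ≈ -0.0081620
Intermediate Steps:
s(t) = 4 + t
E(A, Y) = -1/376 (E(A, Y) = 1/(-376) = -1/376)
V = 123 (V = 111 + (4 + 8) = 111 + 12 = 123)
b(F, f) = 123
E(-65, 191)/(-5714) + b(-129, R)/(-15069) = -1/376/(-5714) + 123/(-15069) = -1/376*(-1/5714) + 123*(-1/15069) = 1/2148464 - 41/5023 = -88082001/10791734672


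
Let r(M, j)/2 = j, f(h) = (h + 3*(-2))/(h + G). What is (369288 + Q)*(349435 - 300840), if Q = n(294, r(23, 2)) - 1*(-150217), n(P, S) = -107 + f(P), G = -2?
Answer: 1842534142970/73 ≈ 2.5240e+10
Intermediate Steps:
f(h) = (-6 + h)/(-2 + h) (f(h) = (h + 3*(-2))/(h - 2) = (h - 6)/(-2 + h) = (-6 + h)/(-2 + h))
r(M, j) = 2*j
n(P, S) = -107 + (-6 + P)/(-2 + P)
Q = 10958102/73 (Q = 2*(104 - 53*294)/(-2 + 294) - 1*(-150217) = 2*(104 - 15582)/292 + 150217 = 2*(1/292)*(-15478) + 150217 = -7739/73 + 150217 = 10958102/73 ≈ 1.5011e+5)
(369288 + Q)*(349435 - 300840) = (369288 + 10958102/73)*(349435 - 300840) = (37916126/73)*48595 = 1842534142970/73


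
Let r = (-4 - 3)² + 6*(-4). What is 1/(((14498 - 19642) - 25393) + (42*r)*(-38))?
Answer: -1/70437 ≈ -1.4197e-5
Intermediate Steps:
r = 25 (r = (-7)² - 24 = 49 - 24 = 25)
1/(((14498 - 19642) - 25393) + (42*r)*(-38)) = 1/(((14498 - 19642) - 25393) + (42*25)*(-38)) = 1/((-5144 - 25393) + 1050*(-38)) = 1/(-30537 - 39900) = 1/(-70437) = -1/70437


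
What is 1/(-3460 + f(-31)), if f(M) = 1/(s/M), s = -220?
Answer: -220/761169 ≈ -0.00028903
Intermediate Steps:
f(M) = -M/220 (f(M) = 1/(-220/M) = -M/220)
1/(-3460 + f(-31)) = 1/(-3460 - 1/220*(-31)) = 1/(-3460 + 31/220) = 1/(-761169/220) = -220/761169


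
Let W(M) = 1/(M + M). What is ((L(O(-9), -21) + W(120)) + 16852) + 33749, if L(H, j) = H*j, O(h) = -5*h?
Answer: 11917441/240 ≈ 49656.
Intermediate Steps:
W(M) = 1/(2*M)
((L(O(-9), -21) + W(120)) + 16852) + 33749 = ((-5*(-9)*(-21) + (1/2)/120) + 16852) + 33749 = ((45*(-21) + (1/2)*(1/120)) + 16852) + 33749 = ((-945 + 1/240) + 16852) + 33749 = (-226799/240 + 16852) + 33749 = 3817681/240 + 33749 = 11917441/240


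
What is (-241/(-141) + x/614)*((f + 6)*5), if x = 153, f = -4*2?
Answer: -847735/43287 ≈ -19.584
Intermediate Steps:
f = -8
(-241/(-141) + x/614)*((f + 6)*5) = (-241/(-141) + 153/614)*((-8 + 6)*5) = (-241*(-1/141) + 153*(1/614))*(-2*5) = (241/141 + 153/614)*(-10) = (169547/86574)*(-10) = -847735/43287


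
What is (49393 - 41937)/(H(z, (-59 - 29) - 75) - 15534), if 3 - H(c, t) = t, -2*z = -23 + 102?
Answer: -932/1921 ≈ -0.48516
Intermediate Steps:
z = -79/2 (z = -(-23 + 102)/2 = -½*79 = -79/2 ≈ -39.500)
H(c, t) = 3 - t
(49393 - 41937)/(H(z, (-59 - 29) - 75) - 15534) = (49393 - 41937)/((3 - ((-59 - 29) - 75)) - 15534) = 7456/((3 - (-88 - 75)) - 15534) = 7456/((3 - 1*(-163)) - 15534) = 7456/((3 + 163) - 15534) = 7456/(166 - 15534) = 7456/(-15368) = 7456*(-1/15368) = -932/1921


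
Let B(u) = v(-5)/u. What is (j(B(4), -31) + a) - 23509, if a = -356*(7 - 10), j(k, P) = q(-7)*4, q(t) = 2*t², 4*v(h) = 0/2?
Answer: -22049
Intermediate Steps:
v(h) = 0 (v(h) = (0/2)/4 = (0*(½))/4 = (¼)*0 = 0)
B(u) = 0 (B(u) = 0/u = 0)
j(k, P) = 392 (j(k, P) = (2*(-7)²)*4 = (2*49)*4 = 98*4 = 392)
a = 1068 (a = -356*(-3) = 1068)
(j(B(4), -31) + a) - 23509 = (392 + 1068) - 23509 = 1460 - 23509 = -22049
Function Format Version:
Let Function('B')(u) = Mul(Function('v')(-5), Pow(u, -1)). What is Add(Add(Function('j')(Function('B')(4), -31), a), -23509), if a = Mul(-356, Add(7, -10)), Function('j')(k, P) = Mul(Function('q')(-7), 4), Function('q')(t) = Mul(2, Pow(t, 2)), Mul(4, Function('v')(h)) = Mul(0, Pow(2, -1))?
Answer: -22049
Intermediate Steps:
Function('v')(h) = 0 (Function('v')(h) = Mul(Rational(1, 4), Mul(0, Pow(2, -1))) = Mul(Rational(1, 4), Mul(0, Rational(1, 2))) = Mul(Rational(1, 4), 0) = 0)
Function('B')(u) = 0 (Function('B')(u) = Mul(0, Pow(u, -1)) = 0)
Function('j')(k, P) = 392 (Function('j')(k, P) = Mul(Mul(2, Pow(-7, 2)), 4) = Mul(Mul(2, 49), 4) = Mul(98, 4) = 392)
a = 1068 (a = Mul(-356, -3) = 1068)
Add(Add(Function('j')(Function('B')(4), -31), a), -23509) = Add(Add(392, 1068), -23509) = Add(1460, -23509) = -22049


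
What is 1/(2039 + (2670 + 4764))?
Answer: 1/9473 ≈ 0.00010556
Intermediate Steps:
1/(2039 + (2670 + 4764)) = 1/(2039 + 7434) = 1/9473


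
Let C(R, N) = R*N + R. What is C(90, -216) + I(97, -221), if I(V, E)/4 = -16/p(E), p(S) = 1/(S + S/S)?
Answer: -5270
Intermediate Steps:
C(R, N) = R + N*R (C(R, N) = N*R + R = R + N*R)
p(S) = 1/(1 + S) (p(S) = 1/(S + 1) = 1/(1 + S))
I(V, E) = -64 - 64*E (I(V, E) = 4*(-(16 + 16*E)) = 4*(-16*(1 + E)) = 4*(-16 - 16*E) = -64 - 64*E)
C(90, -216) + I(97, -221) = 90*(1 - 216) + (-64 - 64*(-221)) = 90*(-215) + (-64 + 14144) = -19350 + 14080 = -5270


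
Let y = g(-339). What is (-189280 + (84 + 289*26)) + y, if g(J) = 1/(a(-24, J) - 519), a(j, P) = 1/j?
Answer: -2263212698/12457 ≈ -1.8168e+5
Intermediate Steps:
g(J) = -24/12457 (g(J) = 1/(1/(-24) - 519) = 1/(-1/24 - 519) = 1/(-12457/24) = -24/12457)
y = -24/12457 ≈ -0.0019266
(-189280 + (84 + 289*26)) + y = (-189280 + (84 + 289*26)) - 24/12457 = (-189280 + (84 + 7514)) - 24/12457 = (-189280 + 7598) - 24/12457 = -181682 - 24/12457 = -2263212698/12457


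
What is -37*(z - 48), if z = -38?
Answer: 3182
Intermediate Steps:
-37*(z - 48) = -37*(-38 - 48) = -37*(-86) = 3182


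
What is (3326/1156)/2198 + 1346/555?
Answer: 1710940589/705096420 ≈ 2.4265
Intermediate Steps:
(3326/1156)/2198 + 1346/555 = (3326*(1/1156))*(1/2198) + 1346*(1/555) = (1663/578)*(1/2198) + 1346/555 = 1663/1270444 + 1346/555 = 1710940589/705096420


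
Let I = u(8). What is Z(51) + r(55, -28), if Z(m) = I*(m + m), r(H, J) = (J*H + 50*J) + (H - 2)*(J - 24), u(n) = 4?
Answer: -5288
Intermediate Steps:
I = 4
r(H, J) = 50*J + H*J + (-24 + J)*(-2 + H) (r(H, J) = (H*J + 50*J) + (-2 + H)*(-24 + J) = (50*J + H*J) + (-24 + J)*(-2 + H) = 50*J + H*J + (-24 + J)*(-2 + H))
Z(m) = 8*m (Z(m) = 4*(m + m) = 4*(2*m) = 8*m)
Z(51) + r(55, -28) = 8*51 + (48 - 24*55 + 48*(-28) + 2*55*(-28)) = 408 + (48 - 1320 - 1344 - 3080) = 408 - 5696 = -5288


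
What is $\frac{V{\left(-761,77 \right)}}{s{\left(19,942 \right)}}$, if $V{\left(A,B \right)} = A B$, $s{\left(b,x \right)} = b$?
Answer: $- \frac{58597}{19} \approx -3084.1$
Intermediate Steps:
$\frac{V{\left(-761,77 \right)}}{s{\left(19,942 \right)}} = \frac{\left(-761\right) 77}{19} = \left(-58597\right) \frac{1}{19} = - \frac{58597}{19}$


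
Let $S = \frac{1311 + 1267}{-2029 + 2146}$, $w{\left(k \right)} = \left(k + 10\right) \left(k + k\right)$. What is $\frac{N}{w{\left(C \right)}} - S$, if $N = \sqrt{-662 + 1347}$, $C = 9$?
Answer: $- \frac{2578}{117} + \frac{\sqrt{685}}{342} \approx -21.958$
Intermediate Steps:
$w{\left(k \right)} = 2 k \left(10 + k\right)$ ($w{\left(k \right)} = \left(10 + k\right) 2 k = 2 k \left(10 + k\right)$)
$N = \sqrt{685} \approx 26.173$
$S = \frac{2578}{117} \approx 22.034$
$\frac{N}{w{\left(C \right)}} - S = \frac{\sqrt{685}}{2 \cdot 9 \left(10 + 9\right)} - \frac{2578}{117} = \frac{\sqrt{685}}{2 \cdot 9 \cdot 19} - \frac{2578}{117} = \frac{\sqrt{685}}{342} - \frac{2578}{117} = - \frac{2578}{117} + \frac{\sqrt{685}}{342}$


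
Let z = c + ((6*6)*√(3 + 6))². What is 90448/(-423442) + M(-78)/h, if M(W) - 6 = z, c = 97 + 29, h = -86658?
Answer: -1069413718/3057886403 ≈ -0.34972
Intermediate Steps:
c = 126
z = 11790 (z = 126 + ((6*6)*√(3 + 6))² = 126 + (36*√9)² = 126 + (36*3)² = 126 + 108² = 126 + 11664 = 11790)
M(W) = 11796 (M(W) = 6 + 11790 = 11796)
90448/(-423442) + M(-78)/h = 90448/(-423442) + 11796/(-86658) = 90448*(-1/423442) + 11796*(-1/86658) = -45224/211721 - 1966/14443 = -1069413718/3057886403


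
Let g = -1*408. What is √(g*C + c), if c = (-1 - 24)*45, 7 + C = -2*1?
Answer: 3*√283 ≈ 50.468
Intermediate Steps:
g = -408
C = -9 (C = -7 - 2*1 = -7 - 2 = -9)
c = -1125 (c = -25*45 = -1125)
√(g*C + c) = √(-408*(-9) - 1125) = √(3672 - 1125) = √2547 = 3*√283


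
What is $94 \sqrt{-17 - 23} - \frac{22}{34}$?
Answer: $- \frac{11}{17} + 188 i \sqrt{10} \approx -0.64706 + 594.51 i$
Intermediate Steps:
$94 \sqrt{-17 - 23} - \frac{22}{34} = 94 \sqrt{-40} - \frac{11}{17} = 94 \cdot 2 i \sqrt{10} - \frac{11}{17} = 188 i \sqrt{10} - \frac{11}{17} = - \frac{11}{17} + 188 i \sqrt{10}$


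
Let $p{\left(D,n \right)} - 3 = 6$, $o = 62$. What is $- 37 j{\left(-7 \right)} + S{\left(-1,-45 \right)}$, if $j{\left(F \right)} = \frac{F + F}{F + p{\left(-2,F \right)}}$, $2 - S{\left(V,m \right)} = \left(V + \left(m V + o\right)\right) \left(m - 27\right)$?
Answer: $7893$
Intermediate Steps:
$p{\left(D,n \right)} = 9$ ($p{\left(D,n \right)} = 3 + 6 = 9$)
$S{\left(V,m \right)} = 2 - \left(-27 + m\right) \left(62 + V + V m\right)$ ($S{\left(V,m \right)} = 2 - \left(V + \left(m V + 62\right)\right) \left(m - 27\right) = 2 - \left(V + \left(V m + 62\right)\right) \left(-27 + m\right) = 2 - \left(V + \left(62 + V m\right)\right) \left(-27 + m\right) = 2 - \left(62 + V + V m\right) \left(-27 + m\right) = 2 - \left(-27 + m\right) \left(62 + V + V m\right)$)
$j{\left(F \right)} = \frac{2 F}{9 + F}$ ($j{\left(F \right)} = \frac{F + F}{F + 9} = \frac{2 F}{9 + F}$)
$- 37 j{\left(-7 \right)} + S{\left(-1,-45 \right)} = - 37 \cdot 2 \left(-7\right) \frac{1}{9 - 7} + \left(1676 - -2790 + 27 \left(-1\right) - - \left(-45\right)^{2} + 26 \left(-1\right) \left(-45\right)\right) = - 37 \cdot 2 \left(-7\right) \frac{1}{2} + \left(1676 + 2790 - 27 - \left(-1\right) 2025 + 1170\right) = - 37 \cdot 2 \left(-7\right) \frac{1}{2} + \left(1676 + 2790 - 27 + 2025 + 1170\right) = \left(-37\right) \left(-7\right) + 7634 = 259 + 7634 = 7893$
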